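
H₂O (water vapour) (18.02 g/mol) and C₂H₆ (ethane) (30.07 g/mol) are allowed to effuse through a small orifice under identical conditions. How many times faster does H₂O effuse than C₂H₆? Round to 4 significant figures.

Using Graham's law: rate_H₂O/rate_C₂H₆ = √(M_C₂H₆/M_H₂O) = √(30.07/18.02) = √1.669 = 1.292.

1.292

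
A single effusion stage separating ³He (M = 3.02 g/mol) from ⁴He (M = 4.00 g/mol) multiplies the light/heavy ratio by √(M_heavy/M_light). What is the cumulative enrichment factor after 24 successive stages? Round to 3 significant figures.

Overall factor = α^24 with α = √(4.00/3.02), i.e. (4.00/3.02)^(24/2).
= 1.32450^12 = 29.1.

29.1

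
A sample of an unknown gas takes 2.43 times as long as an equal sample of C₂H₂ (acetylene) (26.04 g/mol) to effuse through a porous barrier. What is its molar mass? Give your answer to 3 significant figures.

From Graham's law, t_X/t_C₂H₂ = √(M_X/M_C₂H₂).
2.43 = √(M_X/26.04)
M_X = 26.04 × 2.43² = 26.04 × 5.905 = 154 g/mol

154 g/mol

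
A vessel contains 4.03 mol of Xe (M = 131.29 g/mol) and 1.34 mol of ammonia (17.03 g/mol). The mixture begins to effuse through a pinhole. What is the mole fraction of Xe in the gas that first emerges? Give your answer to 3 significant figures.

0.520

Effusion rate of each component ∝ n_i/√M_i (partial pressure × 1/√M).
So x_Xe in the escaping gas = (n_Xe/√M_Xe) / Σ(n_i/√M_i)
= (4.03/√131.29) / (4.03/√131.29 + 1.34/√17.03) = 0.3517/(0.3517 + 0.3247) = 0.520.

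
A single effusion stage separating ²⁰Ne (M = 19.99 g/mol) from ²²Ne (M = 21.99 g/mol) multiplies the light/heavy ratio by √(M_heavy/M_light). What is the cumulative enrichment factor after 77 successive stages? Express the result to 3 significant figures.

The single-stage factor is √(M_heavy/M_light), so 77 stages give [√(21.99/19.99)]^77 = (21.99/19.99)^(77/2).
= 1.10005^(77/2) = 39.3.

39.3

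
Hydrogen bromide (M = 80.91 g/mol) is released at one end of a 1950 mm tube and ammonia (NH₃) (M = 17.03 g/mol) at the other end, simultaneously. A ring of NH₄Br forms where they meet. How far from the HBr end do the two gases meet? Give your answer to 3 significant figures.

In equal time, each gas travels a distance ∝ its rate ∝ 1/√M, so d_HBr/d_NH₃ = √(M_NH₃/M_HBr) = √(17.03/80.91) = 0.4588.
With d_HBr + d_NH₃ = 1950 mm, d_NH₃ = 1950/(1 + 0.4588) = 1337 mm.
d_HBr = 1950 − 1337 = 613 mm.

613 mm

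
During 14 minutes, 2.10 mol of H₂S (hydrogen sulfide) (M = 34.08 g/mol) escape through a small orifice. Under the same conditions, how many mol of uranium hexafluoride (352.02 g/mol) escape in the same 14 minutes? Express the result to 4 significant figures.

0.6534 mol

Since effusion rate ∝ 1/√M, rate_UF₆/rate_H₂S = √(M_H₂S/M_UF₆) = √(34.08/352.02) = √0.09681 = 0.3111.
So the amount for UF₆ is 2.10 × 0.3111 = 0.6534 mol.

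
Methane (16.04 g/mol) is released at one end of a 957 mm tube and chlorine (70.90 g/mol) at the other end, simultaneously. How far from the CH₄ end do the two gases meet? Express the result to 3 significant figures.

649 mm

In equal time, each gas travels a distance ∝ its rate ∝ 1/√M, so d_CH₄/d_Cl₂ = √(M_Cl₂/M_CH₄) = √(70.90/16.04) = 2.102.
With d_CH₄ + d_Cl₂ = 957 mm, d_Cl₂ = 957/(1 + 2.102) = 308.5 mm.
d_CH₄ = 957 − 308.5 = 649 mm.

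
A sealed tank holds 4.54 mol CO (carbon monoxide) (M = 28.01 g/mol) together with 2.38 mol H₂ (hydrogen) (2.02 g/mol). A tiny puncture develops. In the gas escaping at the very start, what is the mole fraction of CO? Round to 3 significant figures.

0.339

The effusion rate of species i is ∝ p_i/√M_i ∝ n_i/√M_i.
x_CO(eff) = (n_CO/√M_CO) / (n_CO/√M_CO + n_H₂/√M_H₂)
= (4.54/√28.01) / (4.54/√28.01 + 2.38/√2.02) = 0.8578/(0.8578 + 1.675) = 0.339.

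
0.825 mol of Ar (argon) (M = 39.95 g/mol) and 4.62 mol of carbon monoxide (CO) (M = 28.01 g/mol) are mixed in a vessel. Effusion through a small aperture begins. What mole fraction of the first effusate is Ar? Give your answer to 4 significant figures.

0.1301

The effusion rate of species i is ∝ p_i/√M_i ∝ n_i/√M_i.
So x_Ar in the escaping gas = (n_Ar/√M_Ar) / Σ(n_i/√M_i)
= (0.825/√39.95) / (0.825/√39.95 + 4.62/√28.01) = 0.1305/(0.1305 + 0.8729) = 0.1301.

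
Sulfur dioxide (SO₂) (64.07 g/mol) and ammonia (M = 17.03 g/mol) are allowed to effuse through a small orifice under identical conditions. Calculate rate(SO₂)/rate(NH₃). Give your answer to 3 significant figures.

0.516

Using Graham's law: rate_SO₂/rate_NH₃ = √(M_NH₃/M_SO₂) = √(17.03/64.07) = √0.2658 = 0.516.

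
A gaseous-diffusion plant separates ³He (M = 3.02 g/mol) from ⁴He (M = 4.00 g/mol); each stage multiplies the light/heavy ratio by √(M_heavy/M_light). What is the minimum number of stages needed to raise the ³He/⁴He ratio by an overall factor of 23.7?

Per stage α = (4.00/3.02)^(1/2) = 1.32450^0.5, giving ln α = 0.1405.
Need α^N ≥ 23.7 ⇒ N ≥ ln(23.7) / ln α = 3.165 / 0.1405 = 22.53.
So at least 23 stages are needed.

23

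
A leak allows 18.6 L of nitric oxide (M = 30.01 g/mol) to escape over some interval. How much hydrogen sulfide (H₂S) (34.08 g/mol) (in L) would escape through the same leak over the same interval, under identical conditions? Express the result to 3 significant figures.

17.5 L

From Graham's law, rate_H₂S/rate_NO = √(M_NO/M_H₂S) = √(30.01/34.08) = √0.8806 = 0.9384.
So the volume for H₂S is 18.6 × 0.9384 = 17.5 L.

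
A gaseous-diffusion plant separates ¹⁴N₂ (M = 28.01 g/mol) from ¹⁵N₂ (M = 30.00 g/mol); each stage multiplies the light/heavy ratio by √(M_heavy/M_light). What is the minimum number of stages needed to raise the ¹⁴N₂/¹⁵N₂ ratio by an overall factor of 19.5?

87

Per stage α = (30.00/28.01)^(1/2) = 1.07105^0.5, giving ln α = 0.03432.
Need α^N ≥ 19.5 ⇒ N ≥ ln(19.5) / ln α = 2.970 / 0.03432 = 86.56.
Minimum whole number of stages: N = 87.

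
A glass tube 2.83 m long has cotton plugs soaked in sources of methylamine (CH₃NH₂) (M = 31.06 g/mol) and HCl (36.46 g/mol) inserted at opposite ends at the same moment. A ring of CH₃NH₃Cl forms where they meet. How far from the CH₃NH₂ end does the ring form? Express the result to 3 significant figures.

In equal time, each gas travels a distance ∝ its rate ∝ 1/√M, so d_CH₃NH₂/d_HCl = √(M_HCl/M_CH₃NH₂) = √(36.46/31.06) = 1.083.
With d_CH₃NH₂ + d_HCl = 2.83 m, d_HCl = 2.83/(1 + 1.083) = 1.358 m.
d_CH₃NH₂ = 2.83 − 1.358 = 1.47 m.

1.47 m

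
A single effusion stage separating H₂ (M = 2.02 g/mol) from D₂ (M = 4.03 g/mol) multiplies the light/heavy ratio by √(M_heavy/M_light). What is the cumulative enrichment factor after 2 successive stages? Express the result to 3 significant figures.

After 2 stages the ratio has grown by (√(4.03/2.02))^2 = (4.03/2.02)^(2/2).
= 1.99505^1 = 2.00.

2.00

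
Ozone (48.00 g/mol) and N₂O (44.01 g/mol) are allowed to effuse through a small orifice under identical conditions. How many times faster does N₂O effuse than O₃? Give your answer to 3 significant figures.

1.04

Using Graham's law: rate_N₂O/rate_O₃ = √(M_O₃/M_N₂O) = √(48.00/44.01) = √1.091 = 1.04.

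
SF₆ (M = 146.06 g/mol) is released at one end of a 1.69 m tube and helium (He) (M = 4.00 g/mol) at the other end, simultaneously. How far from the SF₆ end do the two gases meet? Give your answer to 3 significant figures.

0.240 m

In equal time, each gas travels a distance ∝ its rate ∝ 1/√M, so d_SF₆/d_He = √(M_He/M_SF₆) = √(4.00/146.06) = 0.1655.
With d_SF₆ + d_He = 1.69 m, d_He = 1.69/(1 + 0.1655) = 1.450 m.
d_SF₆ = 1.69 − 1.450 = 0.240 m.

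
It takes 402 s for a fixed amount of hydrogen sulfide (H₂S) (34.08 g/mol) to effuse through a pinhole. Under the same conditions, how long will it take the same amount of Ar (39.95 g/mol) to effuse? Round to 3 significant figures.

435 s

From Graham's law, t_Ar/t_H₂S = √(M_Ar/M_H₂S) = √(39.95/34.08) = √1.172 = 1.083.
So the time for Ar is 402 × 1.083 = 435 s.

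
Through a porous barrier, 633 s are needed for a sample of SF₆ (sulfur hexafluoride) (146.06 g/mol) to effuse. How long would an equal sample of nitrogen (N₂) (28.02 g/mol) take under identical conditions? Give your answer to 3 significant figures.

277 s

From Graham's law, t_N₂/t_SF₆ = √(M_N₂/M_SF₆) = √(28.02/146.06) = √0.1918 = 0.4380.
So the time for N₂ is 633 × 0.4380 = 277 s.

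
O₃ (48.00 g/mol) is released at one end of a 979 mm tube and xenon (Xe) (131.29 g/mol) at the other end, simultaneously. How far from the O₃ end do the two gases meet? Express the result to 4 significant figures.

610.1 mm

The fronts meet when d_O₃ + d_Xe = L with d_O₃/d_Xe = √(M_Xe/M_O₃) (Graham's law). Here √(M_Xe/M_O₃) = √(131.29/48.00) = 1.654.
With d_O₃ + d_Xe = 979 mm, d_Xe = 979/(1 + 1.654) = 368.9 mm.
d_O₃ = 979 − 368.9 = 610.1 mm.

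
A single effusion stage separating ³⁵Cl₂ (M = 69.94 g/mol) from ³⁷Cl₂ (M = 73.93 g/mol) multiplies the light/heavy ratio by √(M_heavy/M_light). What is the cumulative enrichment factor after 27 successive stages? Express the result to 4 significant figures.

2.115

Overall factor = α^27 with α = √(73.93/69.94), i.e. (73.93/69.94)^(27/2).
= 1.05705^(27/2) = 2.115.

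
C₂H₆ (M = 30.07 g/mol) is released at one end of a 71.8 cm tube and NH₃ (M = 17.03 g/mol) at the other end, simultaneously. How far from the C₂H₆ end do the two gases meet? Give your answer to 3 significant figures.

Graham's law gives d_C₂H₆/d_NH₃ = rate_C₂H₆/rate_NH₃ = √(M_NH₃/M_C₂H₆) = √(17.03/30.07) = 0.7526.
With d_C₂H₆ + d_NH₃ = 71.8 cm, d_NH₃ = 71.8/(1 + 0.7526) = 40.97 cm.
d_C₂H₆ = 71.8 − 40.97 = 30.8 cm.

30.8 cm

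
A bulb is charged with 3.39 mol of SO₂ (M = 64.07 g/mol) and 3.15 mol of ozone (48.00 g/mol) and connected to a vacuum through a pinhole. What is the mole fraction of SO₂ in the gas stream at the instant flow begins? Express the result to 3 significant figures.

0.482

Rate_i ∝ x_i/√M_i (Graham's law weighted by mole fraction), so the effusate composition follows n_i/√M_i.
Mole fraction of SO₂ in the effusate = (n_SO₂/√M_SO₂) / (n_SO₂/√M_SO₂ + n_O₃/√M_O₃)
= (3.39/√64.07) / (3.39/√64.07 + 3.15/√48.00) = 0.4235/(0.4235 + 0.4547) = 0.482.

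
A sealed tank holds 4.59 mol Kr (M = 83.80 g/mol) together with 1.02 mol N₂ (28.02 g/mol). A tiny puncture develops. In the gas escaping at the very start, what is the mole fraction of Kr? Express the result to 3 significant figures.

0.722

Rate_i ∝ x_i/√M_i (Graham's law weighted by mole fraction), so the effusate composition follows n_i/√M_i.
So x_Kr in the escaping gas = (n_Kr/√M_Kr) / Σ(n_i/√M_i)
= (4.59/√83.80) / (4.59/√83.80 + 1.02/√28.02) = 0.5014/(0.5014 + 0.1927) = 0.722.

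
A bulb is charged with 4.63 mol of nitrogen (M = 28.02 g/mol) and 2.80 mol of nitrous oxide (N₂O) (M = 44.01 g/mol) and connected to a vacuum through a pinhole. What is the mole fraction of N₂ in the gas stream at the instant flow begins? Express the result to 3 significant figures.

Each component's effusion rate ∝ (its partial pressure)·(1/√M) ∝ n_i/√M_i.
So x_N₂ in the escaping gas = (n_N₂/√M_N₂) / Σ(n_i/√M_i)
= (4.63/√28.02) / (4.63/√28.02 + 2.80/√44.01) = 0.8747/(0.8747 + 0.4221) = 0.675.

0.675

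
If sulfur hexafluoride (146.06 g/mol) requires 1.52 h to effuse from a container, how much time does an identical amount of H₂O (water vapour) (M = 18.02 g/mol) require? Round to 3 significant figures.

0.534 h

Graham's law gives t_H₂O/t_SF₆ = √(M_H₂O/M_SF₆) = √(18.02/146.06) = √0.1234 = 0.3512.
So the time for H₂O is 1.52 × 0.3512 = 0.534 h.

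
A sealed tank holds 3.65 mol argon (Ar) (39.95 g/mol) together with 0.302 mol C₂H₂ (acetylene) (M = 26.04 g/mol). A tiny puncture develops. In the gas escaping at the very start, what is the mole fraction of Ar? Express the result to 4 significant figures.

0.9070

Rate_i ∝ x_i/√M_i (Graham's law weighted by mole fraction), so the effusate composition follows n_i/√M_i.
So x_Ar in the escaping gas = (n_Ar/√M_Ar) / Σ(n_i/√M_i)
= (3.65/√39.95) / (3.65/√39.95 + 0.302/√26.04) = 0.5775/(0.5775 + 0.05918) = 0.9070.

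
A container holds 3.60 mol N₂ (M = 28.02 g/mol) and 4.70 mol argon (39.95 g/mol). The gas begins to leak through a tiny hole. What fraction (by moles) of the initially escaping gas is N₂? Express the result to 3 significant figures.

0.478

The effusion rate of species i is ∝ p_i/√M_i ∝ n_i/√M_i.
So x_N₂ in the escaping gas = (n_N₂/√M_N₂) / Σ(n_i/√M_i)
= (3.60/√28.02) / (3.60/√28.02 + 4.70/√39.95) = 0.6801/(0.6801 + 0.7436) = 0.478.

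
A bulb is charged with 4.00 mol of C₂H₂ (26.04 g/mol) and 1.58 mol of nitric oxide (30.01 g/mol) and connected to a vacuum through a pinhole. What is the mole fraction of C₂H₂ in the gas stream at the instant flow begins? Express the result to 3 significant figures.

0.731

Effusion rate of each component ∝ n_i/√M_i (partial pressure × 1/√M).
So x_C₂H₂ in the escaping gas = (n_C₂H₂/√M_C₂H₂) / Σ(n_i/√M_i)
= (4.00/√26.04) / (4.00/√26.04 + 1.58/√30.01) = 0.7839/(0.7839 + 0.2884) = 0.731.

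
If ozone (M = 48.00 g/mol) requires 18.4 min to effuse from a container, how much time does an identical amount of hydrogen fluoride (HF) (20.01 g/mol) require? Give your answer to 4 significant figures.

Graham's law gives t_HF/t_O₃ = √(M_HF/M_O₃) = √(20.01/48.00) = √0.4169 = 0.6457.
So the time for HF is 18.4 × 0.6457 = 11.88 min.

11.88 min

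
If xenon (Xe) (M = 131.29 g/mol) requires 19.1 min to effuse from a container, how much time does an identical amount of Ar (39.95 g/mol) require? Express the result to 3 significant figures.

From Graham's law, t_Ar/t_Xe = √(M_Ar/M_Xe) = √(39.95/131.29) = √0.3043 = 0.5516.
So the time for Ar is 19.1 × 0.5516 = 10.5 min.

10.5 min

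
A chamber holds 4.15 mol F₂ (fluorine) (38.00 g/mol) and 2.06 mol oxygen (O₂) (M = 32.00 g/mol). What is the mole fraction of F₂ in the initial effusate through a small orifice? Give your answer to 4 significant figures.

0.6490

The effusion rate of species i is ∝ p_i/√M_i ∝ n_i/√M_i.
So x_F₂ in the escaping gas = (n_F₂/√M_F₂) / Σ(n_i/√M_i)
= (4.15/√38.00) / (4.15/√38.00 + 2.06/√32.00) = 0.6732/(0.6732 + 0.3642) = 0.6490.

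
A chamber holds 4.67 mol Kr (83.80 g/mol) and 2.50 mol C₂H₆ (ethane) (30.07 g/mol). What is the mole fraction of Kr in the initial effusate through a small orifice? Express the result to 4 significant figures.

0.5281

Each component's effusion rate ∝ (its partial pressure)·(1/√M) ∝ n_i/√M_i.
So x_Kr in the escaping gas = (n_Kr/√M_Kr) / Σ(n_i/√M_i)
= (4.67/√83.80) / (4.67/√83.80 + 2.50/√30.07) = 0.5101/(0.5101 + 0.4559) = 0.5281.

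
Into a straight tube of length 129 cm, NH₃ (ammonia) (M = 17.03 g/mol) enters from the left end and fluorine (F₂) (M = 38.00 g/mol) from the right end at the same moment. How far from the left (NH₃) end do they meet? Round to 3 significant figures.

77.3 cm

Graham's law gives d_NH₃/d_F₂ = rate_NH₃/rate_F₂ = √(M_F₂/M_NH₃) = √(38.00/17.03) = 1.494.
With d_NH₃ + d_F₂ = 129 cm, d_F₂ = 129/(1 + 1.494) = 51.73 cm.
d_NH₃ = 129 − 51.73 = 77.3 cm.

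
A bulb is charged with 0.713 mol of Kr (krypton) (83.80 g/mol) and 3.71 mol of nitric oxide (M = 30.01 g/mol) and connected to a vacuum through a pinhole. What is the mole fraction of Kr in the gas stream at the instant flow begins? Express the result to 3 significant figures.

0.103

Effusion rate of each component ∝ n_i/√M_i (partial pressure × 1/√M).
x_Kr(eff) = (n_Kr/√M_Kr) / (n_Kr/√M_Kr + n_NO/√M_NO)
= (0.713/√83.80) / (0.713/√83.80 + 3.71/√30.01) = 0.07789/(0.07789 + 0.6772) = 0.103.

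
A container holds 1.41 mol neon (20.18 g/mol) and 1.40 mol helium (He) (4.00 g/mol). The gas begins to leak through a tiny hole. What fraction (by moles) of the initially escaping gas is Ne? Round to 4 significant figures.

Rate_i ∝ x_i/√M_i (Graham's law weighted by mole fraction), so the effusate composition follows n_i/√M_i.
x_Ne(eff) = (n_Ne/√M_Ne) / (n_Ne/√M_Ne + n_He/√M_He)
= (1.41/√20.18) / (1.41/√20.18 + 1.40/√4.00) = 0.3139/(0.3139 + 0.7000) = 0.3096.

0.3096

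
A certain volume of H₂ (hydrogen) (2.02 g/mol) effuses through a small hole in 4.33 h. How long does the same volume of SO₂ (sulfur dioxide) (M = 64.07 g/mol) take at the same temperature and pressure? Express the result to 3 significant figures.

24.4 h

From Graham's law, t_SO₂/t_H₂ = √(M_SO₂/M_H₂) = √(64.07/2.02) = √31.72 = 5.632.
So the time for SO₂ is 4.33 × 5.632 = 24.4 h.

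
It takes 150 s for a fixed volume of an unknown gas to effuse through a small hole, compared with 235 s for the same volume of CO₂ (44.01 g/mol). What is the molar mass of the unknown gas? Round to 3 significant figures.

17.9 g/mol

Graham's law gives t_X/t_CO₂ = √(M_X/M_CO₂).
150/235 = 0.6383 = √(M_X/44.01)
M_X = 44.01 × 0.6383² = 44.01 × 0.4074 = 17.9 g/mol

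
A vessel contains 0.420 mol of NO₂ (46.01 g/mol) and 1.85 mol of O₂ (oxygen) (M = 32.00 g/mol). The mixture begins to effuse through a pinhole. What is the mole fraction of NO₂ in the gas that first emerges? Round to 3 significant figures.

Each component's effusion rate ∝ (its partial pressure)·(1/√M) ∝ n_i/√M_i.
Mole fraction of NO₂ in the effusate = (n_NO₂/√M_NO₂) / (n_NO₂/√M_NO₂ + n_O₂/√M_O₂)
= (0.420/√46.01) / (0.420/√46.01 + 1.85/√32.00) = 0.06192/(0.06192 + 0.3270) = 0.159.

0.159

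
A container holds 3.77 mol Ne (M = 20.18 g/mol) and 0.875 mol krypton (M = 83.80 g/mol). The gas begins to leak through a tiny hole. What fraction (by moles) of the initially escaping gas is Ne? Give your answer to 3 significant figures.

The effusion rate of species i is ∝ p_i/√M_i ∝ n_i/√M_i.
x_Ne(eff) = (n_Ne/√M_Ne) / (n_Ne/√M_Ne + n_Kr/√M_Kr)
= (3.77/√20.18) / (3.77/√20.18 + 0.875/√83.80) = 0.8392/(0.8392 + 0.09558) = 0.898.

0.898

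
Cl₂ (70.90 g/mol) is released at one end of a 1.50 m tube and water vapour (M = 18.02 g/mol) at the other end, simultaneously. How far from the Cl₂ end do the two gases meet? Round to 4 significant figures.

0.5028 m

Distances travelled in equal time are proportional to diffusion rates, so d_Cl₂/d_H₂O = √(M_H₂O/M_Cl₂) = √(18.02/70.90) = 0.5041.
With d_Cl₂ + d_H₂O = 1.50 m, d_H₂O = 1.50/(1 + 0.5041) = 0.9972 m.
d_Cl₂ = 1.50 − 0.9972 = 0.5028 m.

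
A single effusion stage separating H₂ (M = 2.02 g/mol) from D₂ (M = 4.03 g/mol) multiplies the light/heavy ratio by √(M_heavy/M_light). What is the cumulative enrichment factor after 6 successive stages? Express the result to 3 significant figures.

Overall factor = α^6 with α = √(4.03/2.02), i.e. (4.03/2.02)^(6/2).
= 1.99505^3 = 7.94.

7.94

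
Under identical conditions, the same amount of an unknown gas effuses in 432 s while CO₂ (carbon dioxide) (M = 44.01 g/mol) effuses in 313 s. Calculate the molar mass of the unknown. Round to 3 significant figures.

Using Graham's law: t_X/t_CO₂ = √(M_X/M_CO₂).
432/313 = 1.380 = √(M_X/44.01)
M_X = 44.01 × 1.380² = 44.01 × 1.905 = 83.8 g/mol

83.8 g/mol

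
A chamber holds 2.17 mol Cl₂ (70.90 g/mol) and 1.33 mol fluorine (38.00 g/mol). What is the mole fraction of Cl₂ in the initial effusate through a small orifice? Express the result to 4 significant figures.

0.5443

Rate_i ∝ x_i/√M_i (Graham's law weighted by mole fraction), so the effusate composition follows n_i/√M_i.
x_Cl₂(eff) = (n_Cl₂/√M_Cl₂) / (n_Cl₂/√M_Cl₂ + n_F₂/√M_F₂)
= (2.17/√70.90) / (2.17/√70.90 + 1.33/√38.00) = 0.2577/(0.2577 + 0.2158) = 0.5443.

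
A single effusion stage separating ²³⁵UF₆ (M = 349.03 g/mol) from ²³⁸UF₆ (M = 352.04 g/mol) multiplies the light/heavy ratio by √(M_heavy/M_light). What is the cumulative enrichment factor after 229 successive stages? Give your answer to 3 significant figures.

2.67

Overall factor = α^229 with α = √(352.04/349.03), i.e. (352.04/349.03)^(229/2).
= 1.00862^(229/2) = 2.67.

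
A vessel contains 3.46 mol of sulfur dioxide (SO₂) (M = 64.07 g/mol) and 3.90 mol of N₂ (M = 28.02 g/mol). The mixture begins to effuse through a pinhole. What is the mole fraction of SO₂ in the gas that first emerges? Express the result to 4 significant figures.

0.3698

Effusion rate of each component ∝ n_i/√M_i (partial pressure × 1/√M).
Mole fraction of SO₂ in the effusate = (n_SO₂/√M_SO₂) / (n_SO₂/√M_SO₂ + n_N₂/√M_N₂)
= (3.46/√64.07) / (3.46/√64.07 + 3.90/√28.02) = 0.4323/(0.4323 + 0.7368) = 0.3698.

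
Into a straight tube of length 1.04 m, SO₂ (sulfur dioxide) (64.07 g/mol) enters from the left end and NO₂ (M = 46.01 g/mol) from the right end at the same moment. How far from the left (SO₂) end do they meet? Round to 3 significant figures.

In equal time, each gas travels a distance ∝ its rate ∝ 1/√M, so d_SO₂/d_NO₂ = √(M_NO₂/M_SO₂) = √(46.01/64.07) = 0.8474.
With d_SO₂ + d_NO₂ = 1.04 m, d_NO₂ = 1.04/(1 + 0.8474) = 0.5629 m.
d_SO₂ = 1.04 − 0.5629 = 0.477 m.

0.477 m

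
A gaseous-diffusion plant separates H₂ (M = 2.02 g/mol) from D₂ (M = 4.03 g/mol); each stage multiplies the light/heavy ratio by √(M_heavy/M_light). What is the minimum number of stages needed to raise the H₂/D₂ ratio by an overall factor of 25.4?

With α = √(4.03/2.02) per stage, ln α = ½ ln(1.99505) = 0.3453.
Need α^N ≥ 25.4 ⇒ N ≥ ln(25.4) / ln α = 3.235 / 0.3453 = 9.37.
So at least 10 stages are needed.

10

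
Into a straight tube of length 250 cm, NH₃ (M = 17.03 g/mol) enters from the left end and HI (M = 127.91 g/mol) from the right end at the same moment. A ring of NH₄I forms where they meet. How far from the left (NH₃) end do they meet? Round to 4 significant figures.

183.2 cm

The fronts meet when d_NH₃ + d_HI = L with d_NH₃/d_HI = √(M_HI/M_NH₃) (Graham's law). Here √(M_HI/M_NH₃) = √(127.91/17.03) = 2.741.
With d_NH₃ + d_HI = 250 cm, d_HI = 250/(1 + 2.741) = 66.83 cm.
d_NH₃ = 250 − 66.83 = 183.2 cm.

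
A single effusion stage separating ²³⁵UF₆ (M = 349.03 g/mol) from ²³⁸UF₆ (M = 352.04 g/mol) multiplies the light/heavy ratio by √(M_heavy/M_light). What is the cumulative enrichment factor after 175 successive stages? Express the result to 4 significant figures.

2.120

After 175 stages the ratio has grown by (√(352.04/349.03))^175 = (352.04/349.03)^(175/2).
= 1.00862^(175/2) = 2.120.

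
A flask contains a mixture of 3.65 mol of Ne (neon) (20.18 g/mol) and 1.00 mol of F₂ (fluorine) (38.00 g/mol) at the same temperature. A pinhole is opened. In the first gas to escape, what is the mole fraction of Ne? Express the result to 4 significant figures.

0.8336

Rate_i ∝ x_i/√M_i (Graham's law weighted by mole fraction), so the effusate composition follows n_i/√M_i.
Mole fraction of Ne in the effusate = (n_Ne/√M_Ne) / (n_Ne/√M_Ne + n_F₂/√M_F₂)
= (3.65/√20.18) / (3.65/√20.18 + 1.00/√38.00) = 0.8125/(0.8125 + 0.1622) = 0.8336.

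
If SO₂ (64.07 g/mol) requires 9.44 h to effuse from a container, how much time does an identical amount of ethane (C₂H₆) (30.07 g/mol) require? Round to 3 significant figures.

Since effusion rate ∝ 1/√M, t_C₂H₆/t_SO₂ = √(M_C₂H₆/M_SO₂) = √(30.07/64.07) = √0.4693 = 0.6851.
So the time for C₂H₆ is 9.44 × 0.6851 = 6.47 h.

6.47 h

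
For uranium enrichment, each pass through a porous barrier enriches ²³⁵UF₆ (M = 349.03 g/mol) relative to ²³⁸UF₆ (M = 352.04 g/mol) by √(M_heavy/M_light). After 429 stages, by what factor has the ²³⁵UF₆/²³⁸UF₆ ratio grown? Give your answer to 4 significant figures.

The single-stage factor is √(M_heavy/M_light), so 429 stages give [√(352.04/349.03)]^429 = (352.04/349.03)^(429/2).
= 1.00862^(429/2) = 6.308.

6.308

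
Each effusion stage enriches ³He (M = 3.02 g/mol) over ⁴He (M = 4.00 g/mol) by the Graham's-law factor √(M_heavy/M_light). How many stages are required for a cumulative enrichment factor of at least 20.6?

22

Single-stage factor α = √(4.00/3.02), so ln α = ½ ln(1.32450) = 0.1405.
Need α^N ≥ 20.6 ⇒ N ≥ ln(20.6) / ln α = 3.025 / 0.1405 = 21.53.
Minimum whole number of stages: N = 22.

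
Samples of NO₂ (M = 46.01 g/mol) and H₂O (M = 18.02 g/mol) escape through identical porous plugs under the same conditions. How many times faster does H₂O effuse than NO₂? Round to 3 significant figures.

1.60

Since effusion rate ∝ 1/√M, rate_H₂O/rate_NO₂ = √(M_NO₂/M_H₂O) = √(46.01/18.02) = √2.553 = 1.60.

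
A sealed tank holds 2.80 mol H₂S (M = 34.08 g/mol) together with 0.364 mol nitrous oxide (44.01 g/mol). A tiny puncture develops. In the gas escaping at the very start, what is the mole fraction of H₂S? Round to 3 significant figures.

0.897

Rate_i ∝ x_i/√M_i (Graham's law weighted by mole fraction), so the effusate composition follows n_i/√M_i.
x_H₂S(eff) = (n_H₂S/√M_H₂S) / (n_H₂S/√M_H₂S + n_N₂O/√M_N₂O)
= (2.80/√34.08) / (2.80/√34.08 + 0.364/√44.01) = 0.4796/(0.4796 + 0.05487) = 0.897.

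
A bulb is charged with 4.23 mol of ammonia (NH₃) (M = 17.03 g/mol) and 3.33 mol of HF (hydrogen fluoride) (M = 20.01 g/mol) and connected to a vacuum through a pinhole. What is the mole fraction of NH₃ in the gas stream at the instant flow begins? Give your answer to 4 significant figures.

Each component's effusion rate ∝ (its partial pressure)·(1/√M) ∝ n_i/√M_i.
x_NH₃(eff) = (n_NH₃/√M_NH₃) / (n_NH₃/√M_NH₃ + n_HF/√M_HF)
= (4.23/√17.03) / (4.23/√17.03 + 3.33/√20.01) = 1.025/(1.025 + 0.7444) = 0.5793.

0.5793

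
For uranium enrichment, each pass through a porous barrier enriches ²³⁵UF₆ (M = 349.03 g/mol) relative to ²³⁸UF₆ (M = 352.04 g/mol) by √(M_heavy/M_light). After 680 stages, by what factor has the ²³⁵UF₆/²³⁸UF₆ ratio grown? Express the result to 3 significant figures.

Overall factor = α^680 with α = √(352.04/349.03), i.e. (352.04/349.03)^(680/2).
= 1.00862^340 = 18.5.

18.5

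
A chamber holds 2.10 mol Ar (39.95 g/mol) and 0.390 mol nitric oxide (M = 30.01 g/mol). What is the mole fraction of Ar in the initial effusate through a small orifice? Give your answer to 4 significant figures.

0.8235

Rate_i ∝ x_i/√M_i (Graham's law weighted by mole fraction), so the effusate composition follows n_i/√M_i.
x_Ar(eff) = (n_Ar/√M_Ar) / (n_Ar/√M_Ar + n_NO/√M_NO)
= (2.10/√39.95) / (2.10/√39.95 + 0.390/√30.01) = 0.3322/(0.3322 + 0.07119) = 0.8235.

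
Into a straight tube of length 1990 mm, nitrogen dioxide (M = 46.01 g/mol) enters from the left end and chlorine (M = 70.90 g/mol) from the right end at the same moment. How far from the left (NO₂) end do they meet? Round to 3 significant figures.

1100 mm

Graham's law gives d_NO₂/d_Cl₂ = rate_NO₂/rate_Cl₂ = √(M_Cl₂/M_NO₂) = √(70.90/46.01) = 1.241.
With d_NO₂ + d_Cl₂ = 1990 mm, d_Cl₂ = 1990/(1 + 1.241) = 887.9 mm.
d_NO₂ = 1990 − 887.9 = 1100 mm.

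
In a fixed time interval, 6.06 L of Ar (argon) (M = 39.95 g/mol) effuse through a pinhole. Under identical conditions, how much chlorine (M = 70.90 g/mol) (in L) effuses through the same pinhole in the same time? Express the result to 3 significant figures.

4.55 L

From Graham's law, rate_Cl₂/rate_Ar = √(M_Ar/M_Cl₂) = √(39.95/70.90) = √0.5635 = 0.7506.
So the volume for Cl₂ is 6.06 × 0.7506 = 4.55 L.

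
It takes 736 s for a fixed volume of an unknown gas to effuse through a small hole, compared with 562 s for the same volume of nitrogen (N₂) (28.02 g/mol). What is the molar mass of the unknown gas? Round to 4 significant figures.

48.06 g/mol

By Graham's law, t_X/t_N₂ = √(M_X/M_N₂).
736/562 = 1.310 = √(M_X/28.02)
M_X = 28.02 × 1.310² = 28.02 × 1.715 = 48.06 g/mol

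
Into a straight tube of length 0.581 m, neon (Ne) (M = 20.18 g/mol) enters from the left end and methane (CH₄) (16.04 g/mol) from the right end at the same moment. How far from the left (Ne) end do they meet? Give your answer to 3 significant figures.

The fronts meet when d_Ne + d_CH₄ = L with d_Ne/d_CH₄ = √(M_CH₄/M_Ne) (Graham's law). Here √(M_CH₄/M_Ne) = √(16.04/20.18) = 0.8915.
With d_Ne + d_CH₄ = 0.581 m, d_CH₄ = 0.581/(1 + 0.8915) = 0.3072 m.
d_Ne = 0.581 − 0.3072 = 0.274 m.

0.274 m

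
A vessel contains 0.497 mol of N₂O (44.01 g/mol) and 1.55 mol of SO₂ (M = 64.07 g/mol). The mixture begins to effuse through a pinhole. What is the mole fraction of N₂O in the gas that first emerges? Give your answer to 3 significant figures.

The effusion rate of species i is ∝ p_i/√M_i ∝ n_i/√M_i.
Mole fraction of N₂O in the effusate = (n_N₂O/√M_N₂O) / (n_N₂O/√M_N₂O + n_SO₂/√M_SO₂)
= (0.497/√44.01) / (0.497/√44.01 + 1.55/√64.07) = 0.07492/(0.07492 + 0.1936) = 0.279.

0.279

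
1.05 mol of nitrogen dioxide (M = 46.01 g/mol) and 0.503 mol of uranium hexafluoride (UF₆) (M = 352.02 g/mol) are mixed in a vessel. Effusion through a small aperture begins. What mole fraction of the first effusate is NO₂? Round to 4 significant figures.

0.8524

Each component's effusion rate ∝ (its partial pressure)·(1/√M) ∝ n_i/√M_i.
Mole fraction of NO₂ in the effusate = (n_NO₂/√M_NO₂) / (n_NO₂/√M_NO₂ + n_UF₆/√M_UF₆)
= (1.05/√46.01) / (1.05/√46.01 + 0.503/√352.02) = 0.1548/(0.1548 + 0.02681) = 0.8524.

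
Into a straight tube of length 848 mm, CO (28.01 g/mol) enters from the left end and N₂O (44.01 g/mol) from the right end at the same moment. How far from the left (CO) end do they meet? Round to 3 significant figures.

Graham's law gives d_CO/d_N₂O = rate_CO/rate_N₂O = √(M_N₂O/M_CO) = √(44.01/28.01) = 1.253.
With d_CO + d_N₂O = 848 mm, d_N₂O = 848/(1 + 1.253) = 376.3 mm.
d_CO = 848 − 376.3 = 472 mm.

472 mm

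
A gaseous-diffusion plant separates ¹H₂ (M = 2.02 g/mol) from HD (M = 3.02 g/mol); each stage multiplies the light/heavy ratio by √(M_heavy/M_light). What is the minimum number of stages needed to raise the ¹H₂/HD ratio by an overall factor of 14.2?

Single-stage factor α = √(3.02/2.02), so ln α = ½ ln(1.49505) = 0.2011.
Need α^N ≥ 14.2 ⇒ N ≥ ln(14.2) / ln α = 2.653 / 0.2011 = 13.19.
So at least 14 stages are needed.

14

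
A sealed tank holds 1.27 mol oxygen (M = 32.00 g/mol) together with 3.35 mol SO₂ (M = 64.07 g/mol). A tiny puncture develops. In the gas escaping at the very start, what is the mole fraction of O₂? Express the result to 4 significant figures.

0.3491

Each component's effusion rate ∝ (its partial pressure)·(1/√M) ∝ n_i/√M_i.
x_O₂(eff) = (n_O₂/√M_O₂) / (n_O₂/√M_O₂ + n_SO₂/√M_SO₂)
= (1.27/√32.00) / (1.27/√32.00 + 3.35/√64.07) = 0.2245/(0.2245 + 0.4185) = 0.3491.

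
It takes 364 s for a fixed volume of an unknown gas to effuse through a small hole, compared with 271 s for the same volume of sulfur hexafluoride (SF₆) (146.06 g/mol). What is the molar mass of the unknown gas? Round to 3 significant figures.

264 g/mol

Using Graham's law: t_X/t_SF₆ = √(M_X/M_SF₆).
364/271 = 1.343 = √(M_X/146.06)
M_X = 146.06 × 1.343² = 146.06 × 1.804 = 264 g/mol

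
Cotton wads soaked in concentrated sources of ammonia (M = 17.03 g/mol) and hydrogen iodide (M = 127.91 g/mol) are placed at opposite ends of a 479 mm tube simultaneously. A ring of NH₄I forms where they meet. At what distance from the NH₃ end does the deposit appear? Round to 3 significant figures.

351 mm

In equal time, each gas travels a distance ∝ its rate ∝ 1/√M, so d_NH₃/d_HI = √(M_HI/M_NH₃) = √(127.91/17.03) = 2.741.
With d_NH₃ + d_HI = 479 mm, d_HI = 479/(1 + 2.741) = 128.1 mm.
d_NH₃ = 479 − 128.1 = 351 mm.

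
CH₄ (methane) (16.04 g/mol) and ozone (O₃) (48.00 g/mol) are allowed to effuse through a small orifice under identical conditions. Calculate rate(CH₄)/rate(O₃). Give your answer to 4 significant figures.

1.730

By Graham's law, rate_CH₄/rate_O₃ = √(M_O₃/M_CH₄) = √(48.00/16.04) = √2.993 = 1.730.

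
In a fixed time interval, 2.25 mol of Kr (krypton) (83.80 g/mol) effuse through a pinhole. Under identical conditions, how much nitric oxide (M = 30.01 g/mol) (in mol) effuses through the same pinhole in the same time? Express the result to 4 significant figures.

By Graham's law, rate_NO/rate_Kr = √(M_Kr/M_NO) = √(83.80/30.01) = √2.792 = 1.671.
So the amount for NO is 2.25 × 1.671 = 3.760 mol.

3.760 mol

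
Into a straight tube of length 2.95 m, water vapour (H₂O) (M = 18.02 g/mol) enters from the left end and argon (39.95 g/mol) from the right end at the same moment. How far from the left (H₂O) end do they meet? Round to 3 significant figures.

In equal time, each gas travels a distance ∝ its rate ∝ 1/√M, so d_H₂O/d_Ar = √(M_Ar/M_H₂O) = √(39.95/18.02) = 1.489.
With d_H₂O + d_Ar = 2.95 m, d_Ar = 2.95/(1 + 1.489) = 1.185 m.
d_H₂O = 2.95 − 1.185 = 1.76 m.

1.76 m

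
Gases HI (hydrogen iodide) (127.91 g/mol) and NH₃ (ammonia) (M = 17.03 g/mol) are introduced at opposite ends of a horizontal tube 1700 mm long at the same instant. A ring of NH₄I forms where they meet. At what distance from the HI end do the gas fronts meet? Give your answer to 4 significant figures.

454.5 mm

The fronts meet when d_HI + d_NH₃ = L with d_HI/d_NH₃ = √(M_NH₃/M_HI) (Graham's law). Here √(M_NH₃/M_HI) = √(17.03/127.91) = 0.3649.
With d_HI + d_NH₃ = 1700 mm, d_NH₃ = 1700/(1 + 0.3649) = 1246 mm.
d_HI = 1700 − 1246 = 454.5 mm.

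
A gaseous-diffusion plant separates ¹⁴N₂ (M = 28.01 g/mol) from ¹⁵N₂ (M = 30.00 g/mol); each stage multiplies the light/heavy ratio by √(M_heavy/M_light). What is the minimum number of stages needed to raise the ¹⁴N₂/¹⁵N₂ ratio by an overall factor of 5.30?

49

Per stage α = (30.00/28.01)^(1/2) = 1.07105^0.5, giving ln α = 0.03432.
Need α^N ≥ 5.30 ⇒ N ≥ ln(5.30) / ln α = 1.668 / 0.03432 = 48.60.
So at least 49 stages are needed.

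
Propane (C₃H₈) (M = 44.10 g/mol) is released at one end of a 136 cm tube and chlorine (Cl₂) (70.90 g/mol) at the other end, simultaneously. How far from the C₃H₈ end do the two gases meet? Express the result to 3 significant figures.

76.0 cm

In equal time, each gas travels a distance ∝ its rate ∝ 1/√M, so d_C₃H₈/d_Cl₂ = √(M_Cl₂/M_C₃H₈) = √(70.90/44.10) = 1.268.
With d_C₃H₈ + d_Cl₂ = 136 cm, d_Cl₂ = 136/(1 + 1.268) = 59.97 cm.
d_C₃H₈ = 136 − 59.97 = 76.0 cm.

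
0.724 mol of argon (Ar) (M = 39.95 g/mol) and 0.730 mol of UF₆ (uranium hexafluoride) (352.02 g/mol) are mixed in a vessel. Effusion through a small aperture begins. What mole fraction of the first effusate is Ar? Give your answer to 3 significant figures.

Each component's effusion rate ∝ (its partial pressure)·(1/√M) ∝ n_i/√M_i.
So x_Ar in the escaping gas = (n_Ar/√M_Ar) / Σ(n_i/√M_i)
= (0.724/√39.95) / (0.724/√39.95 + 0.730/√352.02) = 0.1145/(0.1145 + 0.03891) = 0.746.

0.746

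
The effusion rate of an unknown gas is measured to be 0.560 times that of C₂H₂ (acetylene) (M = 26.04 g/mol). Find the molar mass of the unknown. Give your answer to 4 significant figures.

83.04 g/mol

From Graham's law, rate_X/rate_C₂H₂ = √(M_C₂H₂/M_X).
0.560 = √(26.04/M_X)
M_X = 26.04 / 0.560² = 26.04 / 0.3136 = 83.04 g/mol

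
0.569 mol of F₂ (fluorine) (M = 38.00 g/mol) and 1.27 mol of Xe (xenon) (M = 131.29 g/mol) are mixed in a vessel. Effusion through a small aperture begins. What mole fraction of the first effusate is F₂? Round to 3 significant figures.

0.454

Effusion rate of each component ∝ n_i/√M_i (partial pressure × 1/√M).
x_F₂(eff) = (n_F₂/√M_F₂) / (n_F₂/√M_F₂ + n_Xe/√M_Xe)
= (0.569/√38.00) / (0.569/√38.00 + 1.27/√131.29) = 0.09230/(0.09230 + 0.1108) = 0.454.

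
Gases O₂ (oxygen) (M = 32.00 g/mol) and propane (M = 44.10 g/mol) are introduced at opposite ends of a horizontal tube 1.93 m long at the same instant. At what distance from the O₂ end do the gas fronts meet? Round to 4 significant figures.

1.042 m

Distances travelled in equal time are proportional to diffusion rates, so d_O₂/d_C₃H₈ = √(M_C₃H₈/M_O₂) = √(44.10/32.00) = 1.174.
With d_O₂ + d_C₃H₈ = 1.93 m, d_C₃H₈ = 1.93/(1 + 1.174) = 0.8878 m.
d_O₂ = 1.93 − 0.8878 = 1.042 m.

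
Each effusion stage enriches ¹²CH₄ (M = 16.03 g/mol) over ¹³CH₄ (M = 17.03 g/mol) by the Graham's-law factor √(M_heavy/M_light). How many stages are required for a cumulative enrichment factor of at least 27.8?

110

With α = √(17.03/16.03) per stage, ln α = ½ ln(1.06238) = 0.03026.
Need α^N ≥ 27.8 ⇒ N ≥ ln(27.8) / ln α = 3.325 / 0.03026 = 109.89.
Minimum whole number of stages: N = 110.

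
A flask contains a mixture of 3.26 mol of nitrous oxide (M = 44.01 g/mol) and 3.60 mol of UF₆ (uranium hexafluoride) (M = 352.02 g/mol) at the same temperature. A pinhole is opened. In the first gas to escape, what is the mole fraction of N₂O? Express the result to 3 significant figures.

0.719

Rate_i ∝ x_i/√M_i (Graham's law weighted by mole fraction), so the effusate composition follows n_i/√M_i.
So x_N₂O in the escaping gas = (n_N₂O/√M_N₂O) / Σ(n_i/√M_i)
= (3.26/√44.01) / (3.26/√44.01 + 3.60/√352.02) = 0.4914/(0.4914 + 0.1919) = 0.719.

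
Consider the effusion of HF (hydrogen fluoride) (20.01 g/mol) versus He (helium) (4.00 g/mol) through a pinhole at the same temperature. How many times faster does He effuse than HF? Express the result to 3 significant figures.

2.24

By Graham's law, rate_He/rate_HF = √(M_HF/M_He) = √(20.01/4.00) = √5.003 = 2.24.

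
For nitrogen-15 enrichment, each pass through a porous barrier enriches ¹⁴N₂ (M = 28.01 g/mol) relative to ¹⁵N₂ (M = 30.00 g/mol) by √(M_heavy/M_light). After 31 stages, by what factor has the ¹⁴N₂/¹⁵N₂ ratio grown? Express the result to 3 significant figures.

After 31 stages the ratio has grown by (√(30.00/28.01))^31 = (30.00/28.01)^(31/2).
= 1.07105^(31/2) = 2.90.

2.90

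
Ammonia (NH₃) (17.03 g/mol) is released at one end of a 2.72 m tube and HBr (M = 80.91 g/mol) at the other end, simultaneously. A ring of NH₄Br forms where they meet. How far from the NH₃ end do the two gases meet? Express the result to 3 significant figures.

The fronts meet when d_NH₃ + d_HBr = L with d_NH₃/d_HBr = √(M_HBr/M_NH₃) (Graham's law). Here √(M_HBr/M_NH₃) = √(80.91/17.03) = 2.180.
With d_NH₃ + d_HBr = 2.72 m, d_HBr = 2.72/(1 + 2.180) = 0.8554 m.
d_NH₃ = 2.72 − 0.8554 = 1.86 m.

1.86 m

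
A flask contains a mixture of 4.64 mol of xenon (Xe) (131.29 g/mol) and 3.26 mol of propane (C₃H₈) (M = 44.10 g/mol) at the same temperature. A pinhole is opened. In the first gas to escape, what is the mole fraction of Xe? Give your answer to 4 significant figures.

0.4520

The effusion rate of species i is ∝ p_i/√M_i ∝ n_i/√M_i.
Mole fraction of Xe in the effusate = (n_Xe/√M_Xe) / (n_Xe/√M_Xe + n_C₃H₈/√M_C₃H₈)
= (4.64/√131.29) / (4.64/√131.29 + 3.26/√44.10) = 0.4050/(0.4050 + 0.4909) = 0.4520.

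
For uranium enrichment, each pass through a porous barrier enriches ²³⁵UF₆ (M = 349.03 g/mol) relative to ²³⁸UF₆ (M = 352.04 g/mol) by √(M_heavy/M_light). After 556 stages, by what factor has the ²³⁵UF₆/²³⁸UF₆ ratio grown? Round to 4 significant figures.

10.88

The single-stage factor is √(M_heavy/M_light), so 556 stages give [√(352.04/349.03)]^556 = (352.04/349.03)^(556/2).
= 1.00862^278 = 10.88.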